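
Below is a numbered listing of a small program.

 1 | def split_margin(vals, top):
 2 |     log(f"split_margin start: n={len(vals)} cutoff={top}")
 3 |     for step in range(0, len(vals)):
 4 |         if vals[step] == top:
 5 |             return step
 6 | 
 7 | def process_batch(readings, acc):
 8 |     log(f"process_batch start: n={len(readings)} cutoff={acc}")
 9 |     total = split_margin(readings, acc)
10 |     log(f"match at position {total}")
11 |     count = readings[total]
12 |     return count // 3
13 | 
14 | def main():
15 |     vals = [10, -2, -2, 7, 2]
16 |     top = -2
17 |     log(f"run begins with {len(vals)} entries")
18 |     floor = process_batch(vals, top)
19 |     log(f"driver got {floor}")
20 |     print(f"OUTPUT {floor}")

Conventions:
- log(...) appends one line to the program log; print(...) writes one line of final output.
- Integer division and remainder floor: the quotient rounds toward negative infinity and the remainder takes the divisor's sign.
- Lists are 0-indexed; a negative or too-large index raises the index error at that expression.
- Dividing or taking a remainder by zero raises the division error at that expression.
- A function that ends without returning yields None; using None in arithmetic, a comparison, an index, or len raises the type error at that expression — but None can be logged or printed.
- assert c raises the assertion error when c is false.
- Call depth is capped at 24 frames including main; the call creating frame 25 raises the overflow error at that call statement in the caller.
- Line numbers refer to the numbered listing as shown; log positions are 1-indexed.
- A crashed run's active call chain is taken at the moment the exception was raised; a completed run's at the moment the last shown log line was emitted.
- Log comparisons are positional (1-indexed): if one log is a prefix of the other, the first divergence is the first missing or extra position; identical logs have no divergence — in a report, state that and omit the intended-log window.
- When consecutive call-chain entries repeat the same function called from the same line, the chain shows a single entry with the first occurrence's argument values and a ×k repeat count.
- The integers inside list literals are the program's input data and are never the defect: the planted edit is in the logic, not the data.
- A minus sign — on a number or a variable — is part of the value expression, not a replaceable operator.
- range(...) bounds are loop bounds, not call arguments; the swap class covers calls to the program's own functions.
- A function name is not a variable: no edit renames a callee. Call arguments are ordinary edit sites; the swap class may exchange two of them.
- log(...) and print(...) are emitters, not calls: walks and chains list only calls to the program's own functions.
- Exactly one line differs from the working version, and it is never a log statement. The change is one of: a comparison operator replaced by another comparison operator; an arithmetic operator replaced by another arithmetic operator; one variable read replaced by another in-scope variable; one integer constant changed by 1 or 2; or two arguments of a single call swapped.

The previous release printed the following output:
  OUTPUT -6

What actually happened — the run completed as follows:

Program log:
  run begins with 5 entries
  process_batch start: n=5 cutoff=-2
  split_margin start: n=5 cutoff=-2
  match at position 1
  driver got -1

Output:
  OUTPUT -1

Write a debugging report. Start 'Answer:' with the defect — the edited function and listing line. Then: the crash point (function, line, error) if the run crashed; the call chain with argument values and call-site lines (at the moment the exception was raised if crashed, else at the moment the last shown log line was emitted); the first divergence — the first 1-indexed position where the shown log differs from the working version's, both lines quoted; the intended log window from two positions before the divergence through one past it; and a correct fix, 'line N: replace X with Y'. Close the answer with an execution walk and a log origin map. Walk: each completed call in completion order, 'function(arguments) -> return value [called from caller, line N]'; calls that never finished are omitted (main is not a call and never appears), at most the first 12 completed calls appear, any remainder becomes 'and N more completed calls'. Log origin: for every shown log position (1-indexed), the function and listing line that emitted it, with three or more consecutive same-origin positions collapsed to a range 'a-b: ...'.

Answer: the defect is in process_batch at line 12.
The tell: Position 5 is the first bad log line: 'driver got -1' should read 'driver got -6'.
Call chain: main.
First divergence: position 5 — the shown line 'driver got -1' should read 'driver got -6'.
Intended log window:
  3: split_margin start: n=5 cutoff=-2
  4: match at position 1
  5: driver got -6
Execution walk:
  split_margin([10, -2, -2, 7, 2], -2) -> 1  [called from process_batch, line 9]
  process_batch([10, -2, -2, 7, 2], -2) -> -1  [called from main, line 18]
Origin of each log line:
  1 — main, line 17
  2 — process_batch, line 8
  3 — split_margin, line 2
  4 — process_batch, line 10
  5 — main, line 19
A correct fix: line 12: replace `//` with `*`.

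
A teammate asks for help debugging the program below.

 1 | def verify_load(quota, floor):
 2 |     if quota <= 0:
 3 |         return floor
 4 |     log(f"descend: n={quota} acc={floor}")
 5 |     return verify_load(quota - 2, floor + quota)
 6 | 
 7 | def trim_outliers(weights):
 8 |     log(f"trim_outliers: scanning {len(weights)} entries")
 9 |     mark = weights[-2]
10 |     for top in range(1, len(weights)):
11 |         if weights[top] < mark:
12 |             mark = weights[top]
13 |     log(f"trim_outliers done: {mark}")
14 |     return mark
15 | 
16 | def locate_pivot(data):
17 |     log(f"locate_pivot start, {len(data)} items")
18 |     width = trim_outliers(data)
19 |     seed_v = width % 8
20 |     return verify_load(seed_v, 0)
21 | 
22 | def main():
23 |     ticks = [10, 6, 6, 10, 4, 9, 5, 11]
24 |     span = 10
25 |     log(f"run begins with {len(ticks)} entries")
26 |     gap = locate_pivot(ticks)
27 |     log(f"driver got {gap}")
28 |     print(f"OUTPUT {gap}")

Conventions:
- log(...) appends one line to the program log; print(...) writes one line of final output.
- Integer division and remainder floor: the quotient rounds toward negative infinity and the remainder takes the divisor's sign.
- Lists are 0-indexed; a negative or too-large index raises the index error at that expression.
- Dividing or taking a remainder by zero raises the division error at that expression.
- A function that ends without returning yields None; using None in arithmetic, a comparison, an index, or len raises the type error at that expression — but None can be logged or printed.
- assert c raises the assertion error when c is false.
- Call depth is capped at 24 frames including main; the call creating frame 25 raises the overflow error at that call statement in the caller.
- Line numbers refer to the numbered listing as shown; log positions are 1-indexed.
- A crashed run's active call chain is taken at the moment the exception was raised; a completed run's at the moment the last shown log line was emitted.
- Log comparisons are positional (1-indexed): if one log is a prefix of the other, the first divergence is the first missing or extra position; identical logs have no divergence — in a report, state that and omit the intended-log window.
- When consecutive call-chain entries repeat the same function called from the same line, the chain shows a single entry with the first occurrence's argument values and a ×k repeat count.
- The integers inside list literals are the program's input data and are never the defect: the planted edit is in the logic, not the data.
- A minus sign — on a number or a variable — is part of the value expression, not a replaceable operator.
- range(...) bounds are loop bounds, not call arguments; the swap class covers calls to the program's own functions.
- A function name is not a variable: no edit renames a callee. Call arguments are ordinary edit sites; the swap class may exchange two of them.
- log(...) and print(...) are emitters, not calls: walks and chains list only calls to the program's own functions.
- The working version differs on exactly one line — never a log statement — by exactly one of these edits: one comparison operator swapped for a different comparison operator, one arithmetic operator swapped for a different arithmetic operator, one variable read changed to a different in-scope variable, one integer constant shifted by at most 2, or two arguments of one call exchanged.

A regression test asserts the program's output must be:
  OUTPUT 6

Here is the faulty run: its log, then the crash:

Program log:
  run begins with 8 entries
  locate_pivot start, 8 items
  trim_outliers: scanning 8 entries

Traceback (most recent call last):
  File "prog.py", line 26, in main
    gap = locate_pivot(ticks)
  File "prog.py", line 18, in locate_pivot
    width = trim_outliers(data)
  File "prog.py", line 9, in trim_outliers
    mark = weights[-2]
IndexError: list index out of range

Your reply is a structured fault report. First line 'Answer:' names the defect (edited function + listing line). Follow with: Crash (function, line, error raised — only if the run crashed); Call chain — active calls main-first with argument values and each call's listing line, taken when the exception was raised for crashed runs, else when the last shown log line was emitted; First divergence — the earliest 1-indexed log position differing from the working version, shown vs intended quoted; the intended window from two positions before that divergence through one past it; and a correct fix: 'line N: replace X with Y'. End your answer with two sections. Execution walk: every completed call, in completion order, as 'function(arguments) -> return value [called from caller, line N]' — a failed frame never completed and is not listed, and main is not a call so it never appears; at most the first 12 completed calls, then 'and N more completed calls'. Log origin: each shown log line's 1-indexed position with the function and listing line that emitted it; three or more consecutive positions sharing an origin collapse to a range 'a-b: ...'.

Answer: the defect is in trim_outliers at line 9.
Core observation: The faulty run's log stops after 3 lines; the working version's next line would be 'trim_outliers done: 4'.
Crash: trim_outliers, line 9, IndexError.
Call chain: main -> locate_pivot([10, 6, 6, 10, 4, 9, 5, 11]) (called at line 26) -> trim_outliers([10, 6, 6, 10, 4, 9, 5, 11]) (called at line 18).
First divergence: position 4 — after 3 matching lines the faulty run goes silent; intended next line 'trim_outliers done: 4'.
Intended log window:
  2: locate_pivot start, 8 items
  3: trim_outliers: scanning 8 entries
  4: trim_outliers done: 4
  5: descend: n=4 acc=0
Execution walk:
  (no call completed)
Log origins:
  1 — main, line 25
  2 — locate_pivot, line 17
  3 — trim_outliers, line 8
A correct fix: line 9: replace `-2` with `0`.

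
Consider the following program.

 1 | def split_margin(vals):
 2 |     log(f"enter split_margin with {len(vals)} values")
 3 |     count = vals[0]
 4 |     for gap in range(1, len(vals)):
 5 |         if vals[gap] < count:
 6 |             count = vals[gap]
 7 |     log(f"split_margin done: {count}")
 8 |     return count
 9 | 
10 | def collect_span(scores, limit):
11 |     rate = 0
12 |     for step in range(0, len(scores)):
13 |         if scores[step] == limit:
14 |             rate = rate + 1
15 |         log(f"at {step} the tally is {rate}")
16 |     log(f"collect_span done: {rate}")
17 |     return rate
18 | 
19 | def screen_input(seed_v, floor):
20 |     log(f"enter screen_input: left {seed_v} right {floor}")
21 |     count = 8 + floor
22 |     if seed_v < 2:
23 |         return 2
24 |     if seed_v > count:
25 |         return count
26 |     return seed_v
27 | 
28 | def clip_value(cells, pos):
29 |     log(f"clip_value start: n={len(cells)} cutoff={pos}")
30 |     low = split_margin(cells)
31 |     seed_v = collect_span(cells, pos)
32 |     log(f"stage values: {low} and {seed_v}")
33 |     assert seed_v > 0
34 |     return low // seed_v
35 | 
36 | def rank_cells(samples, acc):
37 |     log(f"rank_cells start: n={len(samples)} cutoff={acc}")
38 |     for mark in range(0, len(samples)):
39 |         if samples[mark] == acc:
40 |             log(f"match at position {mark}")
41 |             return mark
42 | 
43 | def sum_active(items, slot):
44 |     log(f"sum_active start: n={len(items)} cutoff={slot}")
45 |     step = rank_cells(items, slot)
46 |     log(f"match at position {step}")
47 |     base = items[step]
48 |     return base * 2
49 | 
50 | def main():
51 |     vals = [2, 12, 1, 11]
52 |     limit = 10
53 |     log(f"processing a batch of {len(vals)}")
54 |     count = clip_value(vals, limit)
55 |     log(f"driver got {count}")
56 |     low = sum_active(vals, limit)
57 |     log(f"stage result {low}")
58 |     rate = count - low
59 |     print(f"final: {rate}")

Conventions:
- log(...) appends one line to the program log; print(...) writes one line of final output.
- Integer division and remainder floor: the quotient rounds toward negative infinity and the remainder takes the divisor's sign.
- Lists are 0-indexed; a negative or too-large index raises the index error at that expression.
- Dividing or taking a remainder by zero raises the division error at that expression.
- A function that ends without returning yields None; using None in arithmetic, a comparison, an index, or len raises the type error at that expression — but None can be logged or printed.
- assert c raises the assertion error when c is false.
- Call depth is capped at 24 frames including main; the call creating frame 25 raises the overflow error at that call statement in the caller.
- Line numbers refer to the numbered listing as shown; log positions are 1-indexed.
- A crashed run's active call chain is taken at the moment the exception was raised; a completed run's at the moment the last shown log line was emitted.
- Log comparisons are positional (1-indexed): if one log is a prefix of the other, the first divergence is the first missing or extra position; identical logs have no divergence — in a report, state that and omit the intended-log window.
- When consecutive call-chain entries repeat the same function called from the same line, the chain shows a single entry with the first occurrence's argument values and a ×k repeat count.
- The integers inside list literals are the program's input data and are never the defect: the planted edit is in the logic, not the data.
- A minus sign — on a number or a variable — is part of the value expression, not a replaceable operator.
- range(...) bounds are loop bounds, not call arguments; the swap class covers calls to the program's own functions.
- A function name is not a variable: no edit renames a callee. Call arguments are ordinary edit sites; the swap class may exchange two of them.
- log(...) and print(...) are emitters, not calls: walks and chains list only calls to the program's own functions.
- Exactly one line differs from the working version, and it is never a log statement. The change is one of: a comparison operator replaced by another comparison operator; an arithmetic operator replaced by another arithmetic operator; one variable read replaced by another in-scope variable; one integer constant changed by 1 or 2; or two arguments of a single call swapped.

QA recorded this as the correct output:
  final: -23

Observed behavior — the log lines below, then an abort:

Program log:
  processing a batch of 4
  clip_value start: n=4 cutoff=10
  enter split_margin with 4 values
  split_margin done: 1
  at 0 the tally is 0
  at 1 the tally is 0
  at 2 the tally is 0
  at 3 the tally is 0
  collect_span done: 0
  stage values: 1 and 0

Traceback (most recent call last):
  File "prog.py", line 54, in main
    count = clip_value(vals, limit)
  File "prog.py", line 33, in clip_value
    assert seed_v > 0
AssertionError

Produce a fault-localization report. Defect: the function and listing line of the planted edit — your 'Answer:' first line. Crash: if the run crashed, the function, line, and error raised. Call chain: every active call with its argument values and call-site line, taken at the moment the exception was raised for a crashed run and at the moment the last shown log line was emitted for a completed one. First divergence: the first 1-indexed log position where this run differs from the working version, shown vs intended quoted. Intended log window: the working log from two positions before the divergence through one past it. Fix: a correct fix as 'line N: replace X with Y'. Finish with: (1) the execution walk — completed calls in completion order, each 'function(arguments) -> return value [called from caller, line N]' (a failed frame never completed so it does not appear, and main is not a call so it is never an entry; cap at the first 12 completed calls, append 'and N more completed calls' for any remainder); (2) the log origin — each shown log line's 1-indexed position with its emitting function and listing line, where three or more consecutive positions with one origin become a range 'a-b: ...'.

Answer: the defect is in main at line 52.
The tell: At log position 2 the runs split — shown 'clip_value start: n=4 cutoff=10', but the working version logs 'clip_value start: n=4 cutoff=12'.
Crash: clip_value, line 33, AssertionError.
Call chain: main -> clip_value([2, 12, 1, 11], 10) (called at line 54).
First divergence: position 2 — the shown line 'clip_value start: n=4 cutoff=10' should read 'clip_value start: n=4 cutoff=12'.
Intended log window:
  1: processing a batch of 4
  2: clip_value start: n=4 cutoff=12
  3: enter split_margin with 4 values
Execution walk:
  split_margin([2, 12, 1, 11]) -> 1  [called from clip_value, line 30]
  collect_span([2, 12, 1, 11], 10) -> 0  [called from clip_value, line 31]
Origin of each log line:
  1: emitted by main (line 53)
  2: emitted by clip_value (line 29)
  3: emitted by split_margin (line 2)
  4: emitted by split_margin (line 7)
  5-8: emitted by collect_span (line 15)
  9: emitted by collect_span (line 16)
  10: emitted by clip_value (line 32)
A correct fix: line 52: replace `10` with `12`.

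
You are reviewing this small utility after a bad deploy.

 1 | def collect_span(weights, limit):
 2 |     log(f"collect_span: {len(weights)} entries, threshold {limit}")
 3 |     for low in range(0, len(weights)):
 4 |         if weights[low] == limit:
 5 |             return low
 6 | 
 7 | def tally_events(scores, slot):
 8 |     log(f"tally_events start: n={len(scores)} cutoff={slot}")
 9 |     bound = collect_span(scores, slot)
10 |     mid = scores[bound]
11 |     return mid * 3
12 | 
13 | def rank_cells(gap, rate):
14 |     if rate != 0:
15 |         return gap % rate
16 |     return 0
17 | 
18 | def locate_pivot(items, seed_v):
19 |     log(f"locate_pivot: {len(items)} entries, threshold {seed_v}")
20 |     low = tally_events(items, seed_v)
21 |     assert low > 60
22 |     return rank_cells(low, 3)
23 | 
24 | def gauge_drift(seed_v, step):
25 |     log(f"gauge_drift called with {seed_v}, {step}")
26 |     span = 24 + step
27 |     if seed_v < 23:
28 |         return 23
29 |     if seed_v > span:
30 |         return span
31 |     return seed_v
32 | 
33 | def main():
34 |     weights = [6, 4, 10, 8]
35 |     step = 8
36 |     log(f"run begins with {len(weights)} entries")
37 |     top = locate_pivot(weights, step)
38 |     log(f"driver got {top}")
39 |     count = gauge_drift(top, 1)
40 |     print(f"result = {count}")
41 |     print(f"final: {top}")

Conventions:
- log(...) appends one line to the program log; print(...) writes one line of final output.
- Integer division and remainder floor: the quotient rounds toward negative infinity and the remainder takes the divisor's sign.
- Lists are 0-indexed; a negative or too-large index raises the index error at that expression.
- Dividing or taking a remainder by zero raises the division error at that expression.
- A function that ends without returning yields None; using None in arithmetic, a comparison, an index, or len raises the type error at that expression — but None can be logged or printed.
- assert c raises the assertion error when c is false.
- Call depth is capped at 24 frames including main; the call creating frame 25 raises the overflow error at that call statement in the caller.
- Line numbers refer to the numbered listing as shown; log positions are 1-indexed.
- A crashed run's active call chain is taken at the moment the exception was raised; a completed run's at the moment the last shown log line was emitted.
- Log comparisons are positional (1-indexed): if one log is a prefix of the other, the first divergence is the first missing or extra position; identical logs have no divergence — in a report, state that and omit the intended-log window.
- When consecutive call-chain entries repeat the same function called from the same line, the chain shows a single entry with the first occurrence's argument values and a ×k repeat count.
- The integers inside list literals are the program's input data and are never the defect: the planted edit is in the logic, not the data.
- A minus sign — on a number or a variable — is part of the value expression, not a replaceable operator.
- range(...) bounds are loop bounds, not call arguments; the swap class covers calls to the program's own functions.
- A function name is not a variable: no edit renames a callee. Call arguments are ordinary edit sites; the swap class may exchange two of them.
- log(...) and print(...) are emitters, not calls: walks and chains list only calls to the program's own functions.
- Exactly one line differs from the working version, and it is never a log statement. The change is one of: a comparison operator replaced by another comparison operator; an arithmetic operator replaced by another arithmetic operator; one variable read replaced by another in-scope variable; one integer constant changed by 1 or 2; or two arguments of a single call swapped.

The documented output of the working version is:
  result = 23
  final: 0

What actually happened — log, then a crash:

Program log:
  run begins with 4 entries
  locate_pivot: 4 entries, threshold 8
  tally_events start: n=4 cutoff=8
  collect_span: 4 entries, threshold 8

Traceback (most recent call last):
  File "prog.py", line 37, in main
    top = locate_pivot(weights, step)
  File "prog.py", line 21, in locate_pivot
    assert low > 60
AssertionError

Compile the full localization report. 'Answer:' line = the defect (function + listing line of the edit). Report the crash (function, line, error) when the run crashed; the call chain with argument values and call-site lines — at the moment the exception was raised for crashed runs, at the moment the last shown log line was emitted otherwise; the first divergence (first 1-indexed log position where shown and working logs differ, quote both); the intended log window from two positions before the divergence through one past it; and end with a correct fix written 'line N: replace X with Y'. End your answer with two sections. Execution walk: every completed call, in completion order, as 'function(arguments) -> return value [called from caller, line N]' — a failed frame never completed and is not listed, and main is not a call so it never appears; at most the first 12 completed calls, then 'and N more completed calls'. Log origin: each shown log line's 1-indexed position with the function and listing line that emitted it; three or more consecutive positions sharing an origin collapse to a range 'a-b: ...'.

Answer: the defect is in locate_pivot at line 21.
Core observation: The shown log is a 4-line prefix of the intended one, whose next entry is 'driver got 0'.
Crash: locate_pivot, line 21, AssertionError.
Call chain: main -> locate_pivot([6, 4, 10, 8], 8) (called at line 37).
First divergence: position 5 — after 4 matching lines the faulty run goes silent; intended next line 'driver got 0'.
Intended log window:
  3: tally_events start: n=4 cutoff=8
  4: collect_span: 4 entries, threshold 8
  5: driver got 0
  6: gauge_drift called with 0, 1
Execution walk:
  collect_span([6, 4, 10, 8], 8) -> 3  [called from tally_events, line 9]
  tally_events([6, 4, 10, 8], 8) -> 24  [called from locate_pivot, line 20]
Log line origins:
  1 — main, line 36
  2 — locate_pivot, line 19
  3 — tally_events, line 8
  4 — collect_span, line 2
A correct fix: line 21: replace `>` with `<=`.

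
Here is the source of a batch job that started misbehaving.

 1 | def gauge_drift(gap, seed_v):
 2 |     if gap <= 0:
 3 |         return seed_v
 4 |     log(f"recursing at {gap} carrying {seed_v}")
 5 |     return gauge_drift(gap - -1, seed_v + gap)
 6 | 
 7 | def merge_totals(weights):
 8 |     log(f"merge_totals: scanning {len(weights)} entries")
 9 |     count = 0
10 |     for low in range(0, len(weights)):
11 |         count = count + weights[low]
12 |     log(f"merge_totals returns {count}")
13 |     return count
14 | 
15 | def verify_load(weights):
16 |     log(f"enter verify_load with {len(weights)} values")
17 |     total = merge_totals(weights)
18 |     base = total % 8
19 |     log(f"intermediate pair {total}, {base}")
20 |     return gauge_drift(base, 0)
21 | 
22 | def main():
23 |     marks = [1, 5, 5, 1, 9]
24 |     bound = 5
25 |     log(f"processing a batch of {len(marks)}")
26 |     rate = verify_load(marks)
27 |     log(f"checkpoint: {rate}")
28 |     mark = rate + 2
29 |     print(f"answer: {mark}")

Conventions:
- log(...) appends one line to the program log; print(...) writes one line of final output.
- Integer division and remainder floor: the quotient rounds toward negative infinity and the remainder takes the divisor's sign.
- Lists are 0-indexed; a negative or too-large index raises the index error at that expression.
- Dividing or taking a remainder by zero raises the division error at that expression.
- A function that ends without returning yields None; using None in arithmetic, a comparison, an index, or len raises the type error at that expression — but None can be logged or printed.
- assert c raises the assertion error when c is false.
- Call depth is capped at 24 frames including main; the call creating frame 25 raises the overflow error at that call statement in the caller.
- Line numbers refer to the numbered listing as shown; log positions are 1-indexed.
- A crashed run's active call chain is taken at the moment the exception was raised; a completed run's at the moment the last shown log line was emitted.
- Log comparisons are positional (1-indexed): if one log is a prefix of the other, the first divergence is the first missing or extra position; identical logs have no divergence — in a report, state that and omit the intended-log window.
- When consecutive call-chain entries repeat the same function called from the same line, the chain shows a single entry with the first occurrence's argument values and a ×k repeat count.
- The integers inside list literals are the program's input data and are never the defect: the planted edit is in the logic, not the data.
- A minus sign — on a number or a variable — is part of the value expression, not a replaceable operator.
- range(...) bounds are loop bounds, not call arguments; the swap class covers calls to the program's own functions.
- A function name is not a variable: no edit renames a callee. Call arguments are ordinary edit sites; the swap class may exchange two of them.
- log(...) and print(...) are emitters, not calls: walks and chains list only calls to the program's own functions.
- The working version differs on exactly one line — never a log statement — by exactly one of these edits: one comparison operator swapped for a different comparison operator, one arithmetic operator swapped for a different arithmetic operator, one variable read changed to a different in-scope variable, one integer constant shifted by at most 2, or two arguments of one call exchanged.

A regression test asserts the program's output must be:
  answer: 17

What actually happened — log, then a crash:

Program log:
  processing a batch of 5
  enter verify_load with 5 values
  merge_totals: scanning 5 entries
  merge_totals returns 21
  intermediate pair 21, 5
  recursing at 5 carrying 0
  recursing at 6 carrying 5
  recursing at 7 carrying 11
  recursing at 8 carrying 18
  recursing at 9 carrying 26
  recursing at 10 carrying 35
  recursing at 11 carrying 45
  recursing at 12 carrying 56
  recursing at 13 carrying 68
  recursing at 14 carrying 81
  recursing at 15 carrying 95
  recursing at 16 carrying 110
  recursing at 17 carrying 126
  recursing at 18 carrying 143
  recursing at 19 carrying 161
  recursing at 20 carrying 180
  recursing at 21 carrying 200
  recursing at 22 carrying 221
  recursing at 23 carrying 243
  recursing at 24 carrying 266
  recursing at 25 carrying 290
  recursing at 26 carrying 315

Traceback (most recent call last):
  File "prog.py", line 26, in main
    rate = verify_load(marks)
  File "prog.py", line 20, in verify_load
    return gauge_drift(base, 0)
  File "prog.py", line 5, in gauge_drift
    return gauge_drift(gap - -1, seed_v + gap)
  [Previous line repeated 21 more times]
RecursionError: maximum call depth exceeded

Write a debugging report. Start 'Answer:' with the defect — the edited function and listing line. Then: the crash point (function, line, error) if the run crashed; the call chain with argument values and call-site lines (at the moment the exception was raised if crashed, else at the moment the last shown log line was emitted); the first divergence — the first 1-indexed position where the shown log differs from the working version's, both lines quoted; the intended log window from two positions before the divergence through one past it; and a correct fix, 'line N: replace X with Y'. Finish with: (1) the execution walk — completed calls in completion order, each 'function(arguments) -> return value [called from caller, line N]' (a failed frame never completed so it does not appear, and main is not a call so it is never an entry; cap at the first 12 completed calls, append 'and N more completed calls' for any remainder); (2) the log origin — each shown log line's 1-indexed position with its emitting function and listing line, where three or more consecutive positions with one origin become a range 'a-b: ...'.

Answer: the defect is in gauge_drift at line 5.
Key observation: The log first diverges at position 7: the faulty run prints 'recursing at 6 carrying 5' where the working version prints 'recursing at 4 carrying 5'.
Crash: gauge_drift, line 5, RecursionError.
Call chain: main -> verify_load([1, 5, 5, 1, 9]) (called at line 26) -> gauge_drift(5, 0) (called at line 20) -> gauge_drift(6, 5) (called at line 5) ×21.
First divergence: position 7; shown 'recursing at 6 carrying 5' vs intended 'recursing at 4 carrying 5'.
Intended log window:
  5: intermediate pair 21, 5
  6: recursing at 5 carrying 0
  7: recursing at 4 carrying 5
  8: recursing at 3 carrying 9
Execution walk:
  merge_totals([1, 5, 5, 1, 9]) -> 21  [called from verify_load, line 17]
Log origin:
  1 — main, line 25
  2 — verify_load, line 16
  3 — merge_totals, line 8
  4 — merge_totals, line 12
  5 — verify_load, line 19
  6-27 — gauge_drift, line 4
A correct fix: line 5: replace `-1` with `1`.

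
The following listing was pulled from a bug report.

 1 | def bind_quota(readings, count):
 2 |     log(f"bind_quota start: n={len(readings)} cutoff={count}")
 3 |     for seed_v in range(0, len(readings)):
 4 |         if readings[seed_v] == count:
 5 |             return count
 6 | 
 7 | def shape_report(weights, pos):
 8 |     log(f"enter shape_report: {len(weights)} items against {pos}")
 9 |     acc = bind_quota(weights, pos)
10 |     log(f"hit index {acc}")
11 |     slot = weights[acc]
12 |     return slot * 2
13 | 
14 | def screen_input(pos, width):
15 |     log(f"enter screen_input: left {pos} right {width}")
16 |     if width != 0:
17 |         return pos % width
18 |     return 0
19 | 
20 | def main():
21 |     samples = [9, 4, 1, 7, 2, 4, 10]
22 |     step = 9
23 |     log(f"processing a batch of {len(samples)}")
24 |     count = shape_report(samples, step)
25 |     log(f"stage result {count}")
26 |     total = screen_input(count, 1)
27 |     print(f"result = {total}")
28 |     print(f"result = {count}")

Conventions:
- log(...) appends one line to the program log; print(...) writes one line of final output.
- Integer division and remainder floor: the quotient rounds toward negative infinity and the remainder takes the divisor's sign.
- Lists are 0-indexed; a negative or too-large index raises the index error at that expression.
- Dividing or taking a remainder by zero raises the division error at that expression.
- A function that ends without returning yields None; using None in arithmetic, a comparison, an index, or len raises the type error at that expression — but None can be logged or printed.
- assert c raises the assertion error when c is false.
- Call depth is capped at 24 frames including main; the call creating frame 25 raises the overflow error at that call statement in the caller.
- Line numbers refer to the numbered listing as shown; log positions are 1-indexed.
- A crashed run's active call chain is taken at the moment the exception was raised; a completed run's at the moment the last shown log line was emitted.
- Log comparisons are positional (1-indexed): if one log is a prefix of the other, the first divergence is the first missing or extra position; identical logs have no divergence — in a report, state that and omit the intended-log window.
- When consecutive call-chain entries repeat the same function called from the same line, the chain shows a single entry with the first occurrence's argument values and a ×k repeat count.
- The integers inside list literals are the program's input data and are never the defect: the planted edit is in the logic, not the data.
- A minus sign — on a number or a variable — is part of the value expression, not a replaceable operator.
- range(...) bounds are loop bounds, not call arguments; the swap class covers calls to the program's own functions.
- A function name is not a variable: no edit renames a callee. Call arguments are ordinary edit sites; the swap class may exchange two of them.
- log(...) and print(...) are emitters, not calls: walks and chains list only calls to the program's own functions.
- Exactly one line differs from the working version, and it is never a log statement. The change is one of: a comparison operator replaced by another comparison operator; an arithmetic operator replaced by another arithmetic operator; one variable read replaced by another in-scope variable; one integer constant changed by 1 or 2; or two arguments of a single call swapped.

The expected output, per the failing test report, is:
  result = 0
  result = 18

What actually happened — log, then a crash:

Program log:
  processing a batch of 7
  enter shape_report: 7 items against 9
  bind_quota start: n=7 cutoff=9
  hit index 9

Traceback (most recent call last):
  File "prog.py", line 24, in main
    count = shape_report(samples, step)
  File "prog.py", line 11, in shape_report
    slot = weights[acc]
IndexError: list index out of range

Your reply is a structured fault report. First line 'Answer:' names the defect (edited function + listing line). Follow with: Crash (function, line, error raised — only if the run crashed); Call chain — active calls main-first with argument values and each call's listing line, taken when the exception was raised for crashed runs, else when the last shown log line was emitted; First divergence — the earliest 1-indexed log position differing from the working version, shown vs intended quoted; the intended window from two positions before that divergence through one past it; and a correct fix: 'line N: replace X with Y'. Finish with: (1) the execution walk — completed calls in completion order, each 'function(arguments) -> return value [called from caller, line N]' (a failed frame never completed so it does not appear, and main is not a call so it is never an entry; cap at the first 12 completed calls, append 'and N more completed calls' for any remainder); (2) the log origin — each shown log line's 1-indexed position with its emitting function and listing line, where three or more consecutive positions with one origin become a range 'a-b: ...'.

Answer: the defect is in bind_quota at line 5.
The tell: Position 4 is the first bad log line: 'hit index 9' should read 'hit index 0'.
Crash: shape_report, line 11, IndexError.
Call chain: main -> shape_report([9, 4, 1, 7, 2, 4, 10], 9) (called at line 24).
First divergence: position 4 — shown 'hit index 9', intended 'hit index 0'.
Intended log window:
  2: enter shape_report: 7 items against 9
  3: bind_quota start: n=7 cutoff=9
  4: hit index 0
  5: stage result 18
Execution walk:
  bind_quota([9, 4, 1, 7, 2, 4, 10], 9) -> 9  [called from shape_report, line 9]
Log origin:
  1: logged in main at line 23
  2: logged in shape_report at line 8
  3: logged in bind_quota at line 2
  4: logged in shape_report at line 10
A correct fix: line 5: replace `count` with `seed_v`.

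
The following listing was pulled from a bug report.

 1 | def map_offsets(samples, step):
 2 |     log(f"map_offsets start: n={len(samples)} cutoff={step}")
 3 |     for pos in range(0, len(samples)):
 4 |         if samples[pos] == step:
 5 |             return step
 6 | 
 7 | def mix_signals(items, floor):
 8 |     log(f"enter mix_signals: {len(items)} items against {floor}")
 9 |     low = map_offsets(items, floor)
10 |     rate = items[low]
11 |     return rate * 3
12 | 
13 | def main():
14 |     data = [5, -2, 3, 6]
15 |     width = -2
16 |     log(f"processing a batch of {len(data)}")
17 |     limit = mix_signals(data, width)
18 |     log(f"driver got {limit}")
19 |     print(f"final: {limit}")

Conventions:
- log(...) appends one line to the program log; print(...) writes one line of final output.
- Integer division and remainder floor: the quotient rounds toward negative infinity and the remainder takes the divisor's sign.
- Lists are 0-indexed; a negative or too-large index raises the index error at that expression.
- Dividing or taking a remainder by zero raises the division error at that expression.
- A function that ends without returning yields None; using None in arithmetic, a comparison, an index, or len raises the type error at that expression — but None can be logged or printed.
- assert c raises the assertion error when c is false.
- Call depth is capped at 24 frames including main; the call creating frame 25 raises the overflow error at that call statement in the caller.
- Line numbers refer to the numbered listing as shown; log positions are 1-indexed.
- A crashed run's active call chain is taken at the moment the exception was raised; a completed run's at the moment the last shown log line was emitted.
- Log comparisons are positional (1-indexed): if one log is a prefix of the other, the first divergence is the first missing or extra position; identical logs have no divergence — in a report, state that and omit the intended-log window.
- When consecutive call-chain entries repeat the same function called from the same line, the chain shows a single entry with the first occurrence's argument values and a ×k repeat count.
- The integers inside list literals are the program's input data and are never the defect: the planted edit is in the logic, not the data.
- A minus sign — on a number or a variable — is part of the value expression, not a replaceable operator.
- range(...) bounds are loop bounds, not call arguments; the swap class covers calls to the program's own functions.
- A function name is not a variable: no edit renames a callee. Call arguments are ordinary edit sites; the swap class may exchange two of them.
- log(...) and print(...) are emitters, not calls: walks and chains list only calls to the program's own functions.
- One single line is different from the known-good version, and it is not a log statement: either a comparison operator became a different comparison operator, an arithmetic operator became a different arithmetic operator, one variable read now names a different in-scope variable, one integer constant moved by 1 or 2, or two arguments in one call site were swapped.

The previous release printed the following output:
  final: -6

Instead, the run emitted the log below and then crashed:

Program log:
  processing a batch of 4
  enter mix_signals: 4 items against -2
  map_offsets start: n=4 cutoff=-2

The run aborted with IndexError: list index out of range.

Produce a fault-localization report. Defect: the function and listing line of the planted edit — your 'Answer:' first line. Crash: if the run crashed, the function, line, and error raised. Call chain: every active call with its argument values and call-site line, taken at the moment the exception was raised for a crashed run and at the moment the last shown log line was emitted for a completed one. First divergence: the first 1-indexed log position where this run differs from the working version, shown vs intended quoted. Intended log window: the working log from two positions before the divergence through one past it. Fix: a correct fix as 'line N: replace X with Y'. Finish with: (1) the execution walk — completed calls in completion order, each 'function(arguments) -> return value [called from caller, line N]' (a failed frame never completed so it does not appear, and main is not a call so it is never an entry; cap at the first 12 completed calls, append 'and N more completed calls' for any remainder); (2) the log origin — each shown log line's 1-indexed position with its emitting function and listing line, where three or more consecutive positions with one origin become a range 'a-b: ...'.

Answer: the defect is in map_offsets at line 5.
The tell: The log ends early — 3 lines, where the working version next logs 'driver got -6'.
Crash: mix_signals, line 10, IndexError.
Call chain: main -> mix_signals([5, -2, 3, 6], -2) (called at line 17).
First divergence: position 4; the shown log stops at 3 lines while the working version next logs 'driver got -6'.
Intended log window:
  2: enter mix_signals: 4 items against -2
  3: map_offsets start: n=4 cutoff=-2
  4: driver got -6
Execution walk:
  map_offsets([5, -2, 3, 6], -2) -> -2  [called from mix_signals, line 9]
Origin of each log line:
  1: from main, line 16
  2: from mix_signals, line 8
  3: from map_offsets, line 2
A correct fix: line 5: replace `step` with `pos`.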